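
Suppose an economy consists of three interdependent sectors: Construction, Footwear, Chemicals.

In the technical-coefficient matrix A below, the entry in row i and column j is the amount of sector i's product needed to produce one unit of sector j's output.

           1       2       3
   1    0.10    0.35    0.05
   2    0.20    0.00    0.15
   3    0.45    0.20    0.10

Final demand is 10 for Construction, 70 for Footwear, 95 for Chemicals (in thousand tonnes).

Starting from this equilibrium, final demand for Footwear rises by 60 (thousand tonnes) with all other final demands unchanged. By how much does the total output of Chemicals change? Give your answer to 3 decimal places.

I − A =
  [   0.90    -0.35    -0.05]
  [  -0.20     1.00    -0.15]
  [  -0.45    -0.20     0.90]
Cofactors of I−A, C_ij = (−1)^(i+j)·(minor ij) (rows/columns in the sector order above):
  C_11 = (1.00)(0.90) − (-0.15)(-0.20) = 0.8700
  C_12 = −[(-0.20)(0.90) − (-0.15)(-0.45)] = 0.2475
  C_13 = (-0.20)(-0.20) − (1.00)(-0.45) = 0.4900
  C_21 = −[(-0.35)(0.90) − (-0.05)(-0.20)] = 0.3250
  C_22 = (0.90)(0.90) − (-0.05)(-0.45) = 0.7875
  C_23 = −[(0.90)(-0.20) − (-0.35)(-0.45)] = 0.3375
  C_31 = (-0.35)(-0.15) − (-0.05)(1.00) = 0.1025
  C_32 = −[(0.90)(-0.15) − (-0.05)(-0.20)] = 0.1450
  C_33 = (0.90)(1.00) − (-0.35)(-0.20) = 0.8300
det(I−A) = Σ_j (I−A)_1j·C_1j = (0.90)(0.8700) + (-0.35)(0.2475) + (-0.05)(0.4900) = 0.671875
adj(I−A) = Cᵀ =
  [ 0.8700   0.3250   0.1025]
  [ 0.2475   0.7875   0.1450]
  [ 0.4900   0.3375   0.8300]
(I − A)⁻¹ = adj(I−A) / det(I−A) ≈
  [   1.2949     0.4837     0.1526]
  [   0.3684     1.1721     0.2158]
  [   0.7293     0.5023     1.2353]
Δx = (I − A)⁻¹ Δd with Δd having +60 in the Footwear component and 0 elsewhere.
So Δx_3 = L_32 · (+60), where L_32 = adj(I−A)_32 / det(I−A) = 0.3375 / 0.671875.
Δx_3 = 0.3375 × (+60) / 0.671875 = 20.25 / 0.671875 ≈ 30.140.

Δx_3 = 30.140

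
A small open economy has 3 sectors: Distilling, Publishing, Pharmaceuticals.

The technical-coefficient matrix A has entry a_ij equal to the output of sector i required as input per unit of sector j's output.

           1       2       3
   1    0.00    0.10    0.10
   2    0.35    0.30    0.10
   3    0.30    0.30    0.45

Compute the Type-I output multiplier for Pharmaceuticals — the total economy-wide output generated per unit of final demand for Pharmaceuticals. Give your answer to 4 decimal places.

m_3 = 2.9212

I − A =
  [   1.00    -0.10    -0.10]
  [  -0.35     0.70    -0.10]
  [  -0.30    -0.30     0.55]
Cofactors of I−A, C_ij = (−1)^(i+j)·(minor ij) (rows/columns in the sector order above):
  C_11 = (0.70)(0.55) − (-0.10)(-0.30) = 0.3550
  C_12 = −[(-0.35)(0.55) − (-0.10)(-0.30)] = 0.2225
  C_13 = (-0.35)(-0.30) − (0.70)(-0.30) = 0.3150
  C_21 = −[(-0.10)(0.55) − (-0.10)(-0.30)] = 0.0850
  C_22 = (1.00)(0.55) − (-0.10)(-0.30) = 0.5200
  C_23 = −[(1.00)(-0.30) − (-0.10)(-0.30)] = 0.3300
  C_31 = (-0.10)(-0.10) − (-0.10)(0.70) = 0.0800
  C_32 = −[(1.00)(-0.10) − (-0.10)(-0.35)] = 0.1350
  C_33 = (1.00)(0.70) − (-0.10)(-0.35) = 0.6650
det(I−A) = Σ_j (I−A)_1j·C_1j = (1.00)(0.3550) + (-0.10)(0.2225) + (-0.10)(0.3150) = 0.30125
adj(I−A) = Cᵀ =
  [ 0.3550   0.0850   0.0800]
  [ 0.2225   0.5200   0.1350]
  [ 0.3150   0.3300   0.6650]
(I − A)⁻¹ = adj(I−A) / det(I−A) ≈
  [   1.17842     0.28216     0.26556]
  [   0.73859     1.72614     0.44813]
  [   1.04564     1.09544     2.20747]
The output multiplier for sector j is the column-j sum of the Leontief inverse (I − A)⁻¹ = adj(I−A) / det(I−A).
Column 3 of adj(I−A): (0.0800, 0.1350, 0.6650); det(I−A) = 0.30125.
m_3 = (0.0800 + 0.1350 + 0.6650) / 0.30125 = 0.88 / 0.30125 ≈ 2.9212.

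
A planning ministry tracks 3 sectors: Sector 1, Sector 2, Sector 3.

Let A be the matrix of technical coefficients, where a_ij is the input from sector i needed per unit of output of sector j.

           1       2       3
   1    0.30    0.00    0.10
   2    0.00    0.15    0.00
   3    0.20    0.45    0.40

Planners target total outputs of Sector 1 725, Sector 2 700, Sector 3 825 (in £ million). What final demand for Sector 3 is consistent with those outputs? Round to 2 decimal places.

d_3 = 35.00

I − A =
  [   0.70     0.00    -0.10]
  [   0.00     0.85     0.00]
  [  -0.20    -0.45     0.60]
d = (I − A) x:
  d_1 = (+0.70)·725 + (+0.00)·700 + (-0.10)·825 = 425.00
  d_2 = (+0.00)·725 + (+0.85)·700 + (+0.00)·825 = 595.00
  d_3 = (-0.20)·725 + (-0.45)·700 + (+0.60)·825 = 35.00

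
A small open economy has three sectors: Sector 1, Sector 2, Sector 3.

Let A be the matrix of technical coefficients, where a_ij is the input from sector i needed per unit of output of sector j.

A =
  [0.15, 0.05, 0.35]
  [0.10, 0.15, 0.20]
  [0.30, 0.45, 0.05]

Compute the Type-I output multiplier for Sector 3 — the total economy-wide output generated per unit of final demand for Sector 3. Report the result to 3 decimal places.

I − A =
  [   0.85    -0.05    -0.35]
  [  -0.10     0.85    -0.20]
  [  -0.30    -0.45     0.95]
Cofactors of I−A, C_ij = (−1)^(i+j)·(minor ij) (rows/columns in the sector order above):
  C_11 = (0.85)(0.95) − (-0.20)(-0.45) = 0.7175
  C_12 = −[(-0.10)(0.95) − (-0.20)(-0.30)] = 0.1550
  C_13 = (-0.10)(-0.45) − (0.85)(-0.30) = 0.3000
  C_21 = −[(-0.05)(0.95) − (-0.35)(-0.45)] = 0.2050
  C_22 = (0.85)(0.95) − (-0.35)(-0.30) = 0.7025
  C_23 = −[(0.85)(-0.45) − (-0.05)(-0.30)] = 0.3975
  C_31 = (-0.05)(-0.20) − (-0.35)(0.85) = 0.3075
  C_32 = −[(0.85)(-0.20) − (-0.35)(-0.10)] = 0.2050
  C_33 = (0.85)(0.85) − (-0.05)(-0.10) = 0.7175
det(I−A) = Σ_j (I−A)_1j·C_1j = (0.85)(0.7175) + (-0.05)(0.1550) + (-0.35)(0.3000) = 0.497125
adj(I−A) = Cᵀ =
  [ 0.7175   0.2050   0.3075]
  [ 0.1550   0.7025   0.2050]
  [ 0.3000   0.3975   0.7175]
(I − A)⁻¹ = adj(I−A) / det(I−A) ≈
  [   1.4433     0.4124     0.6186]
  [   0.3118     1.4131     0.4124]
  [   0.6035     0.7996     1.4433]
The output multiplier for sector j is the column-j sum of the Leontief inverse (I − A)⁻¹ = adj(I−A) / det(I−A).
Column 3 of adj(I−A): (0.3075, 0.2050, 0.7175); det(I−A) = 0.497125.
m_3 = (0.3075 + 0.2050 + 0.7175) / 0.497125 = 1.23 / 0.497125 ≈ 2.474.

m_3 = 2.474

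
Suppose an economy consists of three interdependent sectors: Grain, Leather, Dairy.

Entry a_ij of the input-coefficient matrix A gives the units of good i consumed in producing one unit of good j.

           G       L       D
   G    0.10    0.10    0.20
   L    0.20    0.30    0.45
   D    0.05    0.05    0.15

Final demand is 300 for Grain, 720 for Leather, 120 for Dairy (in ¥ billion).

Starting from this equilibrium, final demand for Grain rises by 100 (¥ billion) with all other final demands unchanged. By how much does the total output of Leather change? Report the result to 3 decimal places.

Δx_L = 39.528

I − A =
  [   0.90    -0.10    -0.20]
  [  -0.20     0.70    -0.45]
  [  -0.05    -0.05     0.85]
Cofactors of I−A, C_ij = (−1)^(i+j)·(minor ij) (rows/columns in the sector order above):
  C_11 = (0.70)(0.85) − (-0.45)(-0.05) = 0.5725
  C_12 = −[(-0.20)(0.85) − (-0.45)(-0.05)] = 0.1925
  C_13 = (-0.20)(-0.05) − (0.70)(-0.05) = 0.0450
  C_21 = −[(-0.10)(0.85) − (-0.20)(-0.05)] = 0.0950
  C_22 = (0.90)(0.85) − (-0.20)(-0.05) = 0.7550
  C_23 = −[(0.90)(-0.05) − (-0.10)(-0.05)] = 0.0500
  C_31 = (-0.10)(-0.45) − (-0.20)(0.70) = 0.1850
  C_32 = −[(0.90)(-0.45) − (-0.20)(-0.20)] = 0.4450
  C_33 = (0.90)(0.70) − (-0.10)(-0.20) = 0.6100
det(I−A) = Σ_j (I−A)_1j·C_1j = (0.90)(0.5725) + (-0.10)(0.1925) + (-0.20)(0.0450) = 0.4870
adj(I−A) = Cᵀ =
  [ 0.5725   0.0950   0.1850]
  [ 0.1925   0.7550   0.4450]
  [ 0.0450   0.0500   0.6100]
(I − A)⁻¹ = adj(I−A) / det(I−A) ≈
  [   1.1756     0.1951     0.3799]
  [   0.3953     1.5503     0.9138]
  [   0.0924     0.1027     1.2526]
Δx = (I − A)⁻¹ Δd with Δd having +100 in the Grain component and 0 elsewhere.
So Δx_L = L_LG · (+100), where L_LG = adj(I−A)_LG / det(I−A) = 0.1925 / 0.4870.
Δx_L = 0.1925 × (+100) / 0.4870 = 19.25 / 0.4870 ≈ 39.528.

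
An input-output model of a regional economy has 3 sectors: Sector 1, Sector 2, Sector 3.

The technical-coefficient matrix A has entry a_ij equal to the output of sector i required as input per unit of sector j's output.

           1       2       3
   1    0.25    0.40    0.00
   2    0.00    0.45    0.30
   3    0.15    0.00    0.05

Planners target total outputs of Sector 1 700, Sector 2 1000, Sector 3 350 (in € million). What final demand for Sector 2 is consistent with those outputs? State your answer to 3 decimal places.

I − A =
  [   0.75    -0.40     0.00]
  [   0.00     0.55    -0.30]
  [  -0.15     0.00     0.95]
d = (I − A) x:
  d_1 = (+0.75)·700 + (-0.40)·1000 + (+0.00)·350 = 125.000
  d_2 = (+0.00)·700 + (+0.55)·1000 + (-0.30)·350 = 445.000
  d_3 = (-0.15)·700 + (+0.00)·1000 + (+0.95)·350 = 227.500

d_2 = 445.000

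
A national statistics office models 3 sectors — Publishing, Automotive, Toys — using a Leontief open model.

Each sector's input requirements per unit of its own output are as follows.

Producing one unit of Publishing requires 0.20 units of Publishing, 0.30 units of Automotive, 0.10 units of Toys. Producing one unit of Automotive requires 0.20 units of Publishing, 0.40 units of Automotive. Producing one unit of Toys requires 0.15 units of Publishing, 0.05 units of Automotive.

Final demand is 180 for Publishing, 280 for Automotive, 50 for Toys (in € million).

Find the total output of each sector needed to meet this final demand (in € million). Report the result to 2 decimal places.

x_1 = 412.20, x_2 = 680.37, x_3 = 91.22

I − A =
  [   0.80    -0.20    -0.15]
  [  -0.30     0.60    -0.05]
  [  -0.10     0.00     1.00]
Cofactors of I−A, C_ij = (−1)^(i+j)·(minor ij) (rows/columns in the sector order above):
  C_11 = (0.60)(1.00) − (-0.05)(0.00) = 0.6000
  C_12 = −[(-0.30)(1.00) − (-0.05)(-0.10)] = 0.3050
  C_13 = (-0.30)(0.00) − (0.60)(-0.10) = 0.0600
  C_21 = −[(-0.20)(1.00) − (-0.15)(0.00)] = 0.2000
  C_22 = (0.80)(1.00) − (-0.15)(-0.10) = 0.7850
  C_23 = −[(0.80)(0.00) − (-0.20)(-0.10)] = 0.0200
  C_31 = (-0.20)(-0.05) − (-0.15)(0.60) = 0.1000
  C_32 = −[(0.80)(-0.05) − (-0.15)(-0.30)] = 0.0850
  C_33 = (0.80)(0.60) − (-0.20)(-0.30) = 0.4200
det(I−A) = Σ_j (I−A)_1j·C_1j = (0.80)(0.6000) + (-0.20)(0.3050) + (-0.15)(0.0600) = 0.4100
adj(I−A) = Cᵀ =
  [ 0.6000   0.2000   0.1000]
  [ 0.3050   0.7850   0.0850]
  [ 0.0600   0.0200   0.4200]
(I − A)⁻¹ = adj(I−A) / det(I−A) ≈
  [   1.4634     0.4878     0.2439]
  [   0.7439     1.9146     0.2073]
  [   0.1463     0.0488     1.0244]
x = (I − A)⁻¹ d = adj(I−A)·d / det(I−A), with det(I−A) = 0.4100:
  x_1 = (0.6000·180 + 0.2000·280 + 0.1000·50) / 0.4100 = 169.00 / 0.4100 ≈ 412.20
  x_2 = (0.3050·180 + 0.7850·280 + 0.0850·50) / 0.4100 = 278.95 / 0.4100 ≈ 680.37
  x_3 = (0.0600·180 + 0.0200·280 + 0.4200·50) / 0.4100 = 37.40 / 0.4100 ≈ 91.22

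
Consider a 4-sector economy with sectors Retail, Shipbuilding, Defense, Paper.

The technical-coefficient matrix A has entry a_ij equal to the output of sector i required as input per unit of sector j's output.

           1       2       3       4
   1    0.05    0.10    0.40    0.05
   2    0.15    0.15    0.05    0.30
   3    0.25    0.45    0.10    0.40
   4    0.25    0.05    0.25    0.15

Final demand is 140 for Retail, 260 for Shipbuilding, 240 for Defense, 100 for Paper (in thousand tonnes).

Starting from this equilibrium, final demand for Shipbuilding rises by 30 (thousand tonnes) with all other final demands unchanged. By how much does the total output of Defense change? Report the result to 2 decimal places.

I − A =
  [   0.95    -0.10    -0.40    -0.05]
  [  -0.15     0.85    -0.05    -0.30]
  [  -0.25    -0.45     0.90    -0.40]
  [  -0.25    -0.05    -0.25     0.85]
Compute the cofactors C_ij = (−1)^(i+j)·(3×3 minor ij) of I−A; the adjugate is their transpose:
adj(I−A) = Cᵀ =
  [ 0.497875   0.235375   0.305500   0.256125]
  [ 0.201625   0.492375   0.193875   0.276875]
  [ 0.356000   0.408625   0.640875   0.466750]
  [ 0.263000   0.218375   0.289750   0.578625]
det(I−A) = Σ_j (I−A)_1j·C_1j = (0.95)(0.497875) + (-0.10)(0.201625) + (-0.40)(0.356000) + (-0.05)(0.263000) = 0.29726875
(I − A)⁻¹ = adj(I−A) / det(I−A) ≈
  [   1.6748     0.7918     1.0277     0.8616]
  [   0.6783     1.6563     0.6522     0.9314]
  [   1.1976     1.3746     2.1559     1.5701]
  [   0.8847     0.7346     0.9747     1.9465]
Δx = (I − A)⁻¹ Δd with Δd having +30 in the Shipbuilding component and 0 elsewhere.
So Δx_3 = L_32 · (+30), where L_32 = adj(I−A)_32 / det(I−A) = 0.408625 / 0.29726875.
Δx_3 = 0.408625 × (+30) / 0.29726875 = 12.25875 / 0.29726875 ≈ 41.24.

Δx_3 = 41.24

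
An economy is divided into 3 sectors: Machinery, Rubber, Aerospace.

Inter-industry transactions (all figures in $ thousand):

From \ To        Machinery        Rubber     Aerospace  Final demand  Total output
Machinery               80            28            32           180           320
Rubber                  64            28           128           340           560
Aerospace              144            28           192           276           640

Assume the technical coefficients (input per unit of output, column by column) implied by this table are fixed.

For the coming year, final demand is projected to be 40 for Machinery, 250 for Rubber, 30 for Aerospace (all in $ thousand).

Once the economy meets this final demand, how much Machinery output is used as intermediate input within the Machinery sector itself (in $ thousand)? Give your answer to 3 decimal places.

z_11 = 20.366

Technical coefficients a_ij = z_ij / X_j:
  a_11 = 80/320 = 0.25, a_21 = 64/320 = 0.20, a_31 = 144/320 = 0.45
  a_12 = 28/560 = 0.05, a_22 = 28/560 = 0.05, a_32 = 28/560 = 0.05
  a_13 = 32/640 = 0.05, a_23 = 128/640 = 0.20, a_33 = 192/640 = 0.30
I − A =
  [   0.75    -0.05    -0.05]
  [  -0.20     0.95    -0.20]
  [  -0.45    -0.05     0.70]
Cofactors of I−A, C_ij = (−1)^(i+j)·(minor ij) (rows/columns in the sector order above):
  C_11 = (0.95)(0.70) − (-0.20)(-0.05) = 0.6550
  C_12 = −[(-0.20)(0.70) − (-0.20)(-0.45)] = 0.2300
  C_13 = (-0.20)(-0.05) − (0.95)(-0.45) = 0.4375
  C_21 = −[(-0.05)(0.70) − (-0.05)(-0.05)] = 0.0375
  C_22 = (0.75)(0.70) − (-0.05)(-0.45) = 0.5025
  C_23 = −[(0.75)(-0.05) − (-0.05)(-0.45)] = 0.0600
  C_31 = (-0.05)(-0.20) − (-0.05)(0.95) = 0.0575
  C_32 = −[(0.75)(-0.20) − (-0.05)(-0.20)] = 0.1600
  C_33 = (0.75)(0.95) − (-0.05)(-0.20) = 0.7025
det(I−A) = Σ_j (I−A)_1j·C_1j = (0.75)(0.6550) + (-0.05)(0.2300) + (-0.05)(0.4375) = 0.457875
adj(I−A) = Cᵀ =
  [ 0.6550   0.0375   0.0575]
  [ 0.2300   0.5025   0.1600]
  [ 0.4375   0.0600   0.7025]
(I − A)⁻¹ = adj(I−A) / det(I−A) ≈
  [   1.4305     0.0819     0.1256]
  [   0.5023     1.0975     0.3494]
  [   0.9555     0.1310     1.5343]
First solve x = (I − A)⁻¹ d = adj(I−A)·d / det(I−A); in particular x_1 = (0.6550·40 + 0.0375·250 + 0.0575·30) / 0.457875 = 37.30 / 0.457875 ≈ 81.46328.
Intermediate flow from 1 to 1: z_11 = a_11 · x_1 = 0.25 × 37.30 / 0.457875 = 9.325 / 0.457875 ≈ 20.366.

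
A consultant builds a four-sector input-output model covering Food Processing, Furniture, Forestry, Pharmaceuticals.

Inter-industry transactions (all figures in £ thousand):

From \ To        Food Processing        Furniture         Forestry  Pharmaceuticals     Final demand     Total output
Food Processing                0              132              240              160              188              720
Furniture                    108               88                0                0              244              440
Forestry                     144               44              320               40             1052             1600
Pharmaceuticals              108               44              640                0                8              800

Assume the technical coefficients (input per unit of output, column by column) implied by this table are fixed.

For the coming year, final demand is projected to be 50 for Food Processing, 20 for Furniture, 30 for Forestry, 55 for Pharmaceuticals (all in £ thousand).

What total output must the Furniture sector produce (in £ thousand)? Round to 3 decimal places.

x_2 = 42.667

Technical coefficients a_ij = z_ij / X_j:
  a_11 = 0/720 = 0.00, a_21 = 108/720 = 0.15, a_31 = 144/720 = 0.20, a_41 = 108/720 = 0.15
  a_12 = 132/440 = 0.30, a_22 = 88/440 = 0.20, a_32 = 44/440 = 0.10, a_42 = 44/440 = 0.10
  a_13 = 240/1600 = 0.15, a_23 = 0/1600 = 0.00, a_33 = 320/1600 = 0.20, a_43 = 640/1600 = 0.40
  a_14 = 160/800 = 0.20, a_24 = 0/800 = 0.00, a_34 = 40/800 = 0.05, a_44 = 0/800 = 0.00
I − A =
  [   1.00    -0.30    -0.15    -0.20]
  [  -0.15     0.80     0.00     0.00]
  [  -0.20    -0.10     0.80    -0.05]
  [  -0.15    -0.10    -0.40     1.00]
Compute the cofactors C_ij = (−1)^(i+j)·(3×3 minor ij) of I−A; the adjugate is their transpose:
adj(I−A) = Cᵀ =
  [ 0.624000   0.273750   0.184000   0.134000]
  [ 0.117000   0.708875   0.034500   0.025125]
  [ 0.181750   0.168250   0.728000   0.072750]
  [ 0.178000   0.179250   0.322250   0.577750]
det(I−A) = Σ_j (I−A)_1j·C_1j = (1.00)(0.624000) + (-0.30)(0.117000) + (-0.15)(0.181750) + (-0.20)(0.178000) = 0.5260375
(I − A)⁻¹ = adj(I−A) / det(I−A) ≈
  [   1.1862     0.5204     0.3498     0.2547]
  [   0.2224     1.3476     0.0656     0.0478]
  [   0.3455     0.3198     1.3839     0.1383]
  [   0.3384     0.3408     0.6126     1.0983]
x = (I − A)⁻¹ d = adj(I−A)·d / det(I−A), with det(I−A) = 0.5260375:
  x_1 = (0.624000·50 + 0.273750·20 + 0.184000·30 + 0.134000·55) / 0.5260375 = 49.565 / 0.5260375 ≈ 94.223
  x_2 = (0.117000·50 + 0.708875·20 + 0.034500·30 + 0.025125·55) / 0.5260375 = 22.444375 / 0.5260375 ≈ 42.667
  x_3 = (0.181750·50 + 0.168250·20 + 0.728000·30 + 0.072750·55) / 0.5260375 = 38.29375 / 0.5260375 ≈ 72.797
  x_4 = (0.178000·50 + 0.179250·20 + 0.322250·30 + 0.577750·55) / 0.5260375 = 53.92875 / 0.5260375 ≈ 102.519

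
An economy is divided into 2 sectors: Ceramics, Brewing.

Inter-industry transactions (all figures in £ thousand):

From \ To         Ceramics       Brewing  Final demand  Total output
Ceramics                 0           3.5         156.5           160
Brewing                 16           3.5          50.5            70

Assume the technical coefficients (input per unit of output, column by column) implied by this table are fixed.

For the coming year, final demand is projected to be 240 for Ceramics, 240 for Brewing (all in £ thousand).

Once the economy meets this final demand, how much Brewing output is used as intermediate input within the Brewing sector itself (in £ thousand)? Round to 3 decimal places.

z_BB = 13.968

Technical coefficients a_ij = z_ij / X_j:
  a_CC = 0/160 = 0.00, a_BC = 16/160 = 0.10
  a_CB = 3.5/70 = 0.05, a_BB = 3.5/70 = 0.05
I − A =
  [   1.00    -0.05]
  [  -0.10     0.95]
det(I−A) = (1.00)(0.95) − (-0.05)(-0.10) = 0.9450
adj(I−A) = [[0.95, 0.05], [0.10, 1.00]]
(I − A)⁻¹ = adj(I−A) / det(I−A) ≈
  [   1.0053     0.0529]
  [   0.1058     1.0582]
First solve x = (I − A)⁻¹ d = adj(I−A)·d / det(I−A); in particular x_B = (0.10·240 + 1.00·240) / 0.9450 = 264.00 / 0.9450 ≈ 279.36508.
Intermediate flow from B to B: z_BB = a_BB · x_B = 0.05 × 264.00 / 0.9450 = 13.20 / 0.9450 ≈ 13.968.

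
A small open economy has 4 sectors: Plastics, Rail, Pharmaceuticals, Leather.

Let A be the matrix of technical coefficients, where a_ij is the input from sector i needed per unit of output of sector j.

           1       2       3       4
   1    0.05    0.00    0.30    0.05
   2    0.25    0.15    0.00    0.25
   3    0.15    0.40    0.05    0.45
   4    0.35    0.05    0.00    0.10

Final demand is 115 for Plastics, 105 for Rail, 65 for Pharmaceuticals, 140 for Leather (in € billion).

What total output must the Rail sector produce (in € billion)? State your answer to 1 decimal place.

I − A =
  [   0.95     0.00    -0.30    -0.05]
  [  -0.25     0.85     0.00    -0.25]
  [  -0.15    -0.40     0.95    -0.45]
  [  -0.35    -0.05     0.00     0.90]
Compute the cofactors C_ij = (−1)^(i+j)·(3×3 minor ij) of I−A; the adjugate is their transpose:
adj(I−A) = Cᵀ =
  [ 0.714875   0.117125   0.225750   0.185125]
  [ 0.296875   0.707875   0.093750   0.260000]
  [ 0.377375   0.356750   0.699375   0.469750]
  [ 0.294500   0.084875   0.093000   0.698875]
det(I−A) = Σ_j (I−A)_1j·C_1j = (0.95)(0.714875) + (0.00)(0.296875) + (-0.30)(0.377375) + (-0.05)(0.294500) = 0.55119375
(I − A)⁻¹ = adj(I−A) / det(I−A) ≈
  [   1.2970     0.2125     0.4096     0.3359]
  [   0.5386     1.2843     0.1701     0.4717]
  [   0.6847     0.6472     1.2688     0.8522]
  [   0.5343     0.1540     0.1687     1.2679]
x = (I − A)⁻¹ d = adj(I−A)·d / det(I−A), with det(I−A) = 0.55119375:
  x_1 = (0.714875·115 + 0.117125·105 + 0.225750·65 + 0.185125·140) / 0.55119375 = 135.10 / 0.55119375 ≈ 245.1
  x_2 = (0.296875·115 + 0.707875·105 + 0.093750·65 + 0.260000·140) / 0.55119375 = 150.96125 / 0.55119375 ≈ 273.9
  x_3 = (0.377375·115 + 0.356750·105 + 0.699375·65 + 0.469750·140) / 0.55119375 = 192.08125 / 0.55119375 ≈ 348.5
  x_4 = (0.294500·115 + 0.084875·105 + 0.093000·65 + 0.698875·140) / 0.55119375 = 146.666875 / 0.55119375 ≈ 266.1

x_2 = 273.9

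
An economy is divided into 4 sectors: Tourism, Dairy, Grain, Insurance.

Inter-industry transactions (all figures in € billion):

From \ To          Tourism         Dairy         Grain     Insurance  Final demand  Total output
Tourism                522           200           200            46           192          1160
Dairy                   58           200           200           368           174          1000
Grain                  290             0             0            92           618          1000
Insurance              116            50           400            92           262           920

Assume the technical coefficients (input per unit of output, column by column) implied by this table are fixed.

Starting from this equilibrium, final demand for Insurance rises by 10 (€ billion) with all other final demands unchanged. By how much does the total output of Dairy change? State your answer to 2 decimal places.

Technical coefficients a_ij = z_ij / X_j:
  a_TT = 522/1160 = 0.45, a_DT = 58/1160 = 0.05, a_GT = 290/1160 = 0.25, a_IT = 116/1160 = 0.10
  a_TD = 200/1000 = 0.20, a_DD = 200/1000 = 0.20, a_GD = 0/1000 = 0.00, a_ID = 50/1000 = 0.05
  a_TG = 200/1000 = 0.20, a_DG = 200/1000 = 0.20, a_GG = 0/1000 = 0.00, a_IG = 400/1000 = 0.40
  a_TI = 46/920 = 0.05, a_DI = 368/920 = 0.40, a_GI = 92/920 = 0.10, a_II = 92/920 = 0.10
I − A =
  [   0.55    -0.20    -0.20    -0.05]
  [  -0.05     0.80    -0.20    -0.40]
  [  -0.25     0.00     1.00    -0.10]
  [  -0.10    -0.05    -0.40     0.90]
Compute the cofactors C_ij = (−1)^(i+j)·(3×3 minor ij) of I−A; the adjugate is their transpose:
adj(I−A) = Cᵀ =
  [ 0.667000   0.175500   0.224500   0.140000]
  [ 0.170000   0.416000   0.204000   0.217000]
  [ 0.183250   0.050375   0.363875   0.073000]
  [ 0.165000   0.065000   0.198000   0.380000]
det(I−A) = Σ_j (I−A)_1j·C_1j = (0.55)(0.667000) + (-0.20)(0.170000) + (-0.20)(0.183250) + (-0.05)(0.165000) = 0.28795
(I − A)⁻¹ = adj(I−A) / det(I−A) ≈
  [   2.3164     0.6095     0.7796     0.4862]
  [   0.5904     1.4447     0.7085     0.7536]
  [   0.6364     0.1749     1.2637     0.2535]
  [   0.5730     0.2257     0.6876     1.3197]
Δx = (I − A)⁻¹ Δd with Δd having +10 in the Insurance component and 0 elsewhere.
So Δx_D = L_DI · (+10), where L_DI = adj(I−A)_DI / det(I−A) = 0.217000 / 0.28795.
Δx_D = 0.217000 × (+10) / 0.28795 = 2.17 / 0.28795 ≈ 7.54.

Δx_D = 7.54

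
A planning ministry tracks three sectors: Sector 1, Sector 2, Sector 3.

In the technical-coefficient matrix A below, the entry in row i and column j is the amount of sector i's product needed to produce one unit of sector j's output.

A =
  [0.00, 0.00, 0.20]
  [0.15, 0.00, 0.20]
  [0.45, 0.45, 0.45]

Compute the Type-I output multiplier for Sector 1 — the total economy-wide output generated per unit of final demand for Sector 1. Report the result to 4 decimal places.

m_1 = 3.2258

I − A =
  [   1.00     0.00    -0.20]
  [  -0.15     1.00    -0.20]
  [  -0.45    -0.45     0.55]
Cofactors of I−A, C_ij = (−1)^(i+j)·(minor ij) (rows/columns in the sector order above):
  C_11 = (1.00)(0.55) − (-0.20)(-0.45) = 0.4600
  C_12 = −[(-0.15)(0.55) − (-0.20)(-0.45)] = 0.1725
  C_13 = (-0.15)(-0.45) − (1.00)(-0.45) = 0.5175
  C_21 = −[(0.00)(0.55) − (-0.20)(-0.45)] = 0.0900
  C_22 = (1.00)(0.55) − (-0.20)(-0.45) = 0.4600
  C_23 = −[(1.00)(-0.45) − (0.00)(-0.45)] = 0.4500
  C_31 = (0.00)(-0.20) − (-0.20)(1.00) = 0.2000
  C_32 = −[(1.00)(-0.20) − (-0.20)(-0.15)] = 0.2300
  C_33 = (1.00)(1.00) − (0.00)(-0.15) = 1.0000
det(I−A) = Σ_j (I−A)_1j·C_1j = (1.00)(0.4600) + (0.00)(0.1725) + (-0.20)(0.5175) = 0.3565
adj(I−A) = Cᵀ =
  [ 0.4600   0.0900   0.2000]
  [ 0.1725   0.4600   0.2300]
  [ 0.5175   0.4500   1.0000]
(I − A)⁻¹ = adj(I−A) / det(I−A) ≈
  [   1.29032     0.25245     0.56101]
  [   0.48387     1.29032     0.64516]
  [   1.45161     1.26227     2.80505]
The output multiplier for sector j is the column-j sum of the Leontief inverse (I − A)⁻¹ = adj(I−A) / det(I−A).
Column 1 of adj(I−A): (0.4600, 0.1725, 0.5175); det(I−A) = 0.3565.
m_1 = (0.4600 + 0.1725 + 0.5175) / 0.3565 = 1.15 / 0.3565 ≈ 3.2258.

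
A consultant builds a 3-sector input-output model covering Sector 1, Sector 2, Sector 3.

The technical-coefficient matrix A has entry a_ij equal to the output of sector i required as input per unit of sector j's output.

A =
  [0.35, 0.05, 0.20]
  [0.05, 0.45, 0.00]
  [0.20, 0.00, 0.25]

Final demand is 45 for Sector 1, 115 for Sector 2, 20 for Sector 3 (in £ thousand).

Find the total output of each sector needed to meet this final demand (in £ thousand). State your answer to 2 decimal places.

I − A =
  [   0.65    -0.05    -0.20]
  [  -0.05     0.55     0.00]
  [  -0.20     0.00     0.75]
Cofactors of I−A, C_ij = (−1)^(i+j)·(minor ij) (rows/columns in the sector order above):
  C_11 = (0.55)(0.75) − (0.00)(0.00) = 0.4125
  C_12 = −[(-0.05)(0.75) − (0.00)(-0.20)] = 0.0375
  C_13 = (-0.05)(0.00) − (0.55)(-0.20) = 0.1100
  C_21 = −[(-0.05)(0.75) − (-0.20)(0.00)] = 0.0375
  C_22 = (0.65)(0.75) − (-0.20)(-0.20) = 0.4475
  C_23 = −[(0.65)(0.00) − (-0.05)(-0.20)] = 0.0100
  C_31 = (-0.05)(0.00) − (-0.20)(0.55) = 0.1100
  C_32 = −[(0.65)(0.00) − (-0.20)(-0.05)] = 0.0100
  C_33 = (0.65)(0.55) − (-0.05)(-0.05) = 0.3550
det(I−A) = Σ_j (I−A)_1j·C_1j = (0.65)(0.4125) + (-0.05)(0.0375) + (-0.20)(0.1100) = 0.24425
adj(I−A) = Cᵀ =
  [ 0.4125   0.0375   0.1100]
  [ 0.0375   0.4475   0.0100]
  [ 0.1100   0.0100   0.3550]
(I − A)⁻¹ = adj(I−A) / det(I−A) ≈
  [   1.6888     0.1535     0.4504]
  [   0.1535     1.8321     0.0409]
  [   0.4504     0.0409     1.4534]
x = (I − A)⁻¹ d = adj(I−A)·d / det(I−A), with det(I−A) = 0.24425:
  x_1 = (0.4125·45 + 0.0375·115 + 0.1100·20) / 0.24425 = 25.075 / 0.24425 ≈ 102.66
  x_2 = (0.0375·45 + 0.4475·115 + 0.0100·20) / 0.24425 = 53.35 / 0.24425 ≈ 218.42
  x_3 = (0.1100·45 + 0.0100·115 + 0.3550·20) / 0.24425 = 13.20 / 0.24425 ≈ 54.04

x_1 = 102.66, x_2 = 218.42, x_3 = 54.04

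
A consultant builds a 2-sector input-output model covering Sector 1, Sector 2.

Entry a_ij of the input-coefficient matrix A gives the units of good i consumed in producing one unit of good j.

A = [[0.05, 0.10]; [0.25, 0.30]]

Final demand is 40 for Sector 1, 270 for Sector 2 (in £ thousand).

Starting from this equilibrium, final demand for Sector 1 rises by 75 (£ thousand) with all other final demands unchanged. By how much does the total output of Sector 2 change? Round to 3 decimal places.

Δx_2 = 29.297

I − A =
  [   0.95    -0.10]
  [  -0.25     0.70]
det(I−A) = (0.95)(0.70) − (-0.10)(-0.25) = 0.6400
adj(I−A) = [[0.70, 0.10], [0.25, 0.95]]
(I − A)⁻¹ = adj(I−A) / det(I−A) ≈
  [   1.0938     0.1563]
  [   0.3906     1.4844]
Δx = (I − A)⁻¹ Δd with Δd having +75 in the Sector 1 component and 0 elsewhere.
So Δx_2 = L_21 · (+75), where L_21 = adj(I−A)_21 / det(I−A) = 0.25 / 0.6400.
Δx_2 = 0.25 × (+75) / 0.6400 = 18.75 / 0.6400 ≈ 29.297.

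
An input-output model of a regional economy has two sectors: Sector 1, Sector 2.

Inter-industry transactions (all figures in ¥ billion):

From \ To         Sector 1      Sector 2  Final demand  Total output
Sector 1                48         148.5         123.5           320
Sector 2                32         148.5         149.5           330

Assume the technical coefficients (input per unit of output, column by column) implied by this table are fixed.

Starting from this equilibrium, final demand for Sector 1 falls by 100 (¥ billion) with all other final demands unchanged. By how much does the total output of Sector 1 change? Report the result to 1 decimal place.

Δx_1 = -130.2

Technical coefficients a_ij = z_ij / X_j:
  a_11 = 48/320 = 0.15, a_21 = 32/320 = 0.10
  a_12 = 148.5/330 = 0.45, a_22 = 148.5/330 = 0.45
I − A =
  [   0.85    -0.45]
  [  -0.10     0.55]
det(I−A) = (0.85)(0.55) − (-0.45)(-0.10) = 0.4225
adj(I−A) = [[0.55, 0.45], [0.10, 0.85]]
(I − A)⁻¹ = adj(I−A) / det(I−A) ≈
  [   1.3018     1.0651]
  [   0.2367     2.0118]
Δx = (I − A)⁻¹ Δd with Δd having -100 in the Sector 1 component and 0 elsewhere.
So Δx_1 = L_11 · (-100), where L_11 = adj(I−A)_11 / det(I−A) = 0.55 / 0.4225.
Δx_1 = 0.55 × (-100) / 0.4225 = -55.00 / 0.4225 ≈ -130.2.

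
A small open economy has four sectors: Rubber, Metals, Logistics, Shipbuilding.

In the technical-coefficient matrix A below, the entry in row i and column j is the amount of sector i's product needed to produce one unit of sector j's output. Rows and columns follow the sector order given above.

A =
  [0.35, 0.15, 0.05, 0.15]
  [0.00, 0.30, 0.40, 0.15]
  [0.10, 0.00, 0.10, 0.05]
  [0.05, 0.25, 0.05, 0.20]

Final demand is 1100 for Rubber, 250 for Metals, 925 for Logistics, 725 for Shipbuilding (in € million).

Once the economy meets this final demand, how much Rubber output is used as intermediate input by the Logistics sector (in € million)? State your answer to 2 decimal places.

z_13 = 69.90

I − A =
  [   0.65    -0.15    -0.05    -0.15]
  [   0.00     0.70    -0.40    -0.15]
  [  -0.10     0.00     0.90    -0.05]
  [  -0.05    -0.25    -0.05     0.80]
Compute the cofactors C_ij = (−1)^(i+j)·(3×3 minor ij) of I−A; the adjugate is their transpose:
adj(I−A) = Cᵀ =
  [ 0.46350   0.14200   0.09550   0.11950]
  [ 0.04050   0.45475   0.21025   0.10600]
  [ 0.05400   0.02425   0.33325   0.03550]
  [ 0.04500   0.15250   0.09250   0.40000]
det(I−A) = Σ_j (I−A)_1j·C_1j = (0.65)(0.46350) + (-0.15)(0.04050) + (-0.05)(0.05400) + (-0.15)(0.04500) = 0.28575
(I − A)⁻¹ = adj(I−A) / det(I−A) ≈
  [   1.6220     0.4969     0.3342     0.4182]
  [   0.1417     1.5914     0.7358     0.3710]
  [   0.1890     0.0849     1.1662     0.1242]
  [   0.1575     0.5337     0.3237     1.3998]
First solve x = (I − A)⁻¹ d = adj(I−A)·d / det(I−A); in particular x_3 = (0.05400·1100 + 0.02425·250 + 0.33325·925 + 0.03550·725) / 0.28575 = 399.45625 / 0.28575 ≈ 1397.9221.
Intermediate flow from 1 to 3: z_13 = a_13 · x_3 = 0.05 × 399.45625 / 0.28575 = 19.9728125 / 0.28575 ≈ 69.90.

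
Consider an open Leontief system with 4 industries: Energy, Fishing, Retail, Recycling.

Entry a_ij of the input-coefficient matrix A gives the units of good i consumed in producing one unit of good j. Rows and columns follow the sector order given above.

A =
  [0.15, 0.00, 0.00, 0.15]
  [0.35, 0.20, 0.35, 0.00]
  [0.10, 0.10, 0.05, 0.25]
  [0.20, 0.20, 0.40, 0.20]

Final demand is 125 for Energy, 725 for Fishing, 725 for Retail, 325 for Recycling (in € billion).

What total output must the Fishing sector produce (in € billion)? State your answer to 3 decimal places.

x_2 = 1723.647

I − A =
  [   0.85     0.00     0.00    -0.15]
  [  -0.35     0.80    -0.35     0.00]
  [  -0.10    -0.10     0.95    -0.25]
  [  -0.20    -0.20    -0.40     0.80]
Compute the cofactors C_ij = (−1)^(i+j)·(3×3 minor ij) of I−A; the adjugate is their transpose:
adj(I−A) = Cᵀ =
  [ 0.48250   0.03450   0.05850   0.10875]
  [ 0.27650   0.52650   0.24850   0.12950]
  [ 0.14950   0.11050   0.50950   0.18725]
  [ 0.26450   0.19550   0.33150   0.61625]
det(I−A) = Σ_j (I−A)_1j·C_1j = (0.85)(0.48250) + (0.00)(0.27650) + (0.00)(0.14950) + (-0.15)(0.26450) = 0.37045
(I − A)⁻¹ = adj(I−A) / det(I−A) ≈
  [   1.3025     0.0931     0.1579     0.2936]
  [   0.7464     1.4212     0.6708     0.3496]
  [   0.4036     0.2983     1.3754     0.5055]
  [   0.7140     0.5277     0.8949     1.6635]
x = (I − A)⁻¹ d = adj(I−A)·d / det(I−A), with det(I−A) = 0.37045:
  x_1 = (0.48250·125 + 0.03450·725 + 0.05850·725 + 0.10875·325) / 0.37045 = 163.08125 / 0.37045 ≈ 440.225
  x_2 = (0.27650·125 + 0.52650·725 + 0.24850·725 + 0.12950·325) / 0.37045 = 638.525 / 0.37045 ≈ 1723.647
  x_3 = (0.14950·125 + 0.11050·725 + 0.50950·725 + 0.18725·325) / 0.37045 = 529.04375 / 0.37045 ≈ 1428.111
  x_4 = (0.26450·125 + 0.19550·725 + 0.33150·725 + 0.61625·325) / 0.37045 = 615.41875 / 0.37045 ≈ 1661.273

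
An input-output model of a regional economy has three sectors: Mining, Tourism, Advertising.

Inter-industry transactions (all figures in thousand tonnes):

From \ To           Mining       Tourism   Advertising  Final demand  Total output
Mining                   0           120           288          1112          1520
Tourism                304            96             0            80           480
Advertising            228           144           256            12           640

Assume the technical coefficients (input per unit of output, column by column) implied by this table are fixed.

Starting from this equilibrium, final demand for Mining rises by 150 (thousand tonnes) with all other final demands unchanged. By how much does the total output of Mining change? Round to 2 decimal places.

Technical coefficients a_ij = z_ij / X_j:
  a_11 = 0/1520 = 0.00, a_21 = 304/1520 = 0.20, a_31 = 228/1520 = 0.15
  a_12 = 120/480 = 0.25, a_22 = 96/480 = 0.20, a_32 = 144/480 = 0.30
  a_13 = 288/640 = 0.45, a_23 = 0/640 = 0.00, a_33 = 256/640 = 0.40
I − A =
  [   1.00    -0.25    -0.45]
  [  -0.20     0.80     0.00]
  [  -0.15    -0.30     0.60]
Cofactors of I−A, C_ij = (−1)^(i+j)·(minor ij) (rows/columns in the sector order above):
  C_11 = (0.80)(0.60) − (0.00)(-0.30) = 0.4800
  C_12 = −[(-0.20)(0.60) − (0.00)(-0.15)] = 0.1200
  C_13 = (-0.20)(-0.30) − (0.80)(-0.15) = 0.1800
  C_21 = −[(-0.25)(0.60) − (-0.45)(-0.30)] = 0.2850
  C_22 = (1.00)(0.60) − (-0.45)(-0.15) = 0.5325
  C_23 = −[(1.00)(-0.30) − (-0.25)(-0.15)] = 0.3375
  C_31 = (-0.25)(0.00) − (-0.45)(0.80) = 0.3600
  C_32 = −[(1.00)(0.00) − (-0.45)(-0.20)] = 0.0900
  C_33 = (1.00)(0.80) − (-0.25)(-0.20) = 0.7500
det(I−A) = Σ_j (I−A)_1j·C_1j = (1.00)(0.4800) + (-0.25)(0.1200) + (-0.45)(0.1800) = 0.3690
adj(I−A) = Cᵀ =
  [ 0.4800   0.2850   0.3600]
  [ 0.1200   0.5325   0.0900]
  [ 0.1800   0.3375   0.7500]
(I − A)⁻¹ = adj(I−A) / det(I−A) ≈
  [   1.3008     0.7724     0.9756]
  [   0.3252     1.4431     0.2439]
  [   0.4878     0.9146     2.0325]
Δx = (I − A)⁻¹ Δd with Δd having +150 in the Mining component and 0 elsewhere.
So Δx_1 = L_11 · (+150), where L_11 = adj(I−A)_11 / det(I−A) = 0.4800 / 0.3690.
Δx_1 = 0.4800 × (+150) / 0.3690 = 72.00 / 0.3690 ≈ 195.12.

Δx_1 = 195.12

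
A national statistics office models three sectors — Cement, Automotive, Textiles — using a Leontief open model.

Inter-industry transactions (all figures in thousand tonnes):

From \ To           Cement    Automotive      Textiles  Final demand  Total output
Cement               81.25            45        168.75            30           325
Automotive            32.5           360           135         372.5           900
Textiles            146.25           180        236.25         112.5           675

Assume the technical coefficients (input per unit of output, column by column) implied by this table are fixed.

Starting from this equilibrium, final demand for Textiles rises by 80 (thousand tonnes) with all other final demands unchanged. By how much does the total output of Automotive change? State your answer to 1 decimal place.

Δx_A = 76.8

Technical coefficients a_ij = z_ij / X_j:
  a_CC = 81.25/325 = 0.25, a_AC = 32.5/325 = 0.10, a_TC = 146.25/325 = 0.45
  a_CA = 45/900 = 0.05, a_AA = 360/900 = 0.40, a_TA = 180/900 = 0.20
  a_CT = 168.75/675 = 0.25, a_AT = 135/675 = 0.20, a_TT = 236.25/675 = 0.35
I − A =
  [   0.75    -0.05    -0.25]
  [  -0.10     0.60    -0.20]
  [  -0.45    -0.20     0.65]
Cofactors of I−A, C_ij = (−1)^(i+j)·(minor ij) (rows/columns in the sector order above):
  C_11 = (0.60)(0.65) − (-0.20)(-0.20) = 0.3500
  C_12 = −[(-0.10)(0.65) − (-0.20)(-0.45)] = 0.1550
  C_13 = (-0.10)(-0.20) − (0.60)(-0.45) = 0.2900
  C_21 = −[(-0.05)(0.65) − (-0.25)(-0.20)] = 0.0825
  C_22 = (0.75)(0.65) − (-0.25)(-0.45) = 0.3750
  C_23 = −[(0.75)(-0.20) − (-0.05)(-0.45)] = 0.1725
  C_31 = (-0.05)(-0.20) − (-0.25)(0.60) = 0.1600
  C_32 = −[(0.75)(-0.20) − (-0.25)(-0.10)] = 0.1750
  C_33 = (0.75)(0.60) − (-0.05)(-0.10) = 0.4450
det(I−A) = Σ_j (I−A)_1j·C_1j = (0.75)(0.3500) + (-0.05)(0.1550) + (-0.25)(0.2900) = 0.18225
adj(I−A) = Cᵀ =
  [ 0.3500   0.0825   0.1600]
  [ 0.1550   0.3750   0.1750]
  [ 0.2900   0.1725   0.4450]
(I − A)⁻¹ = adj(I−A) / det(I−A) ≈
  [   1.9204     0.4527     0.8779]
  [   0.8505     2.0576     0.9602]
  [   1.5912     0.9465     2.4417]
Δx = (I − A)⁻¹ Δd with Δd having +80 in the Textiles component and 0 elsewhere.
So Δx_A = L_AT · (+80), where L_AT = adj(I−A)_AT / det(I−A) = 0.1750 / 0.18225.
Δx_A = 0.1750 × (+80) / 0.18225 = 14.00 / 0.18225 ≈ 76.8.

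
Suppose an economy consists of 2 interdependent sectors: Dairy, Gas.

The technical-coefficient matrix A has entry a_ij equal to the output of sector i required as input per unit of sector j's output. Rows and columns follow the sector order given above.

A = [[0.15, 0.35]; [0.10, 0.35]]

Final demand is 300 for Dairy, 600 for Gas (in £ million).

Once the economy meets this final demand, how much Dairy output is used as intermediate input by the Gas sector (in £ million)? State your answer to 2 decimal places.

I − A =
  [   0.85    -0.35]
  [  -0.10     0.65]
det(I−A) = (0.85)(0.65) − (-0.35)(-0.10) = 0.5175
adj(I−A) = [[0.65, 0.35], [0.10, 0.85]]
(I − A)⁻¹ = adj(I−A) / det(I−A) ≈
  [   1.2560     0.6763]
  [   0.1932     1.6425]
First solve x = (I − A)⁻¹ d = adj(I−A)·d / det(I−A); in particular x_G = (0.10·300 + 0.85·600) / 0.5175 = 540.00 / 0.5175 ≈ 1043.4783.
Intermediate flow from D to G: z_DG = a_DG · x_G = 0.35 × 540.00 / 0.5175 = 189.00 / 0.5175 ≈ 365.22.

z_DG = 365.22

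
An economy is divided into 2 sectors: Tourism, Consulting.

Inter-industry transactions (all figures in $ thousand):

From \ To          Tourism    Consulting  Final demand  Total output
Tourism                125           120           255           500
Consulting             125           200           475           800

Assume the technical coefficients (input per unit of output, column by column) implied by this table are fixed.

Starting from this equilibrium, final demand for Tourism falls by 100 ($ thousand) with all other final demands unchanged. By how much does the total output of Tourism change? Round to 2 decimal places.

Technical coefficients a_ij = z_ij / X_j:
  a_11 = 125/500 = 0.25, a_21 = 125/500 = 0.25
  a_12 = 120/800 = 0.15, a_22 = 200/800 = 0.25
I − A =
  [   0.75    -0.15]
  [  -0.25     0.75]
det(I−A) = (0.75)(0.75) − (-0.15)(-0.25) = 0.5250
adj(I−A) = [[0.75, 0.15], [0.25, 0.75]]
(I − A)⁻¹ = adj(I−A) / det(I−A) ≈
  [   1.4286     0.2857]
  [   0.4762     1.4286]
Δx = (I − A)⁻¹ Δd with Δd having -100 in the Tourism component and 0 elsewhere.
So Δx_1 = L_11 · (-100), where L_11 = adj(I−A)_11 / det(I−A) = 0.75 / 0.5250.
Δx_1 = 0.75 × (-100) / 0.5250 = -75.00 / 0.5250 ≈ -142.86.

Δx_1 = -142.86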